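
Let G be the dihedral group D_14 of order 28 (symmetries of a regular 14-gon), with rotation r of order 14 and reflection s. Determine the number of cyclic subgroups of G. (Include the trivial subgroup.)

Each element a generates a cyclic subgroup ⟨a⟩; distinct elements may generate the same one (a cyclic group of order d has φ(d) generators).
Cyclic subgroups by order — order 1: 1; order 2: 15; order 7: 1; order 14: 1.
Total: 18.

18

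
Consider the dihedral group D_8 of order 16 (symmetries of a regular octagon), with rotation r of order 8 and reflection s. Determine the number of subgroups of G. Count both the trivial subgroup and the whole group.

19

|G| = 16, so by Lagrange every subgroup order divides 16. Divisors: 1, 2, 4, 8, 16.
Subgroups by order — order 1: 1; order 2: 9; order 4: 5; order 8: 3; order 16: 1.
Total: 1 + 9 + 5 + 3 + 1 = 19.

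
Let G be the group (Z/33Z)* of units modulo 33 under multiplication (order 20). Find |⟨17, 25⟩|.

10

|⟨17⟩| = 10 and |⟨25⟩| = 5, so |H| is a multiple of lcm(10, 5) = 10 and divides |G| = 20.
Closing under the operation: H = {1, 2, 4, 8, 16, 17, 25, 29, 31, 32}, so |H| = 10.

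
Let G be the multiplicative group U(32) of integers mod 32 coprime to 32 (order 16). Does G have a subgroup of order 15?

No

15 does not divide |G| = 16, so by Lagrange no subgroup of order 15 exists.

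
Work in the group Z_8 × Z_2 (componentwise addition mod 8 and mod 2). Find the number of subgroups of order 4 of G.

|G| = 16 and 4 | 16, so subgroups of order 4 are possible by Lagrange.
The subgroups of order 4 are: {(0,0), (0,1), (4,0), (4,1)}; {(0,0), (2,0), (4,0), (6,0)}; {(0,0), (2,1), (4,0), (6,1)}.
So G has 3 subgroups of order 4.

3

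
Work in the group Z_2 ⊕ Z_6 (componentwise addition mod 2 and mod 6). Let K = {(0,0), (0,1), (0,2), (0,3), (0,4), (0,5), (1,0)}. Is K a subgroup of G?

No

|K| = 7 does not divide |G| = 12, so by Lagrange K is not a subgroup.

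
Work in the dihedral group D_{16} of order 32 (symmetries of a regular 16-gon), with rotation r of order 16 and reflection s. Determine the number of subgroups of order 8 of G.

|G| = 32 and 8 | 32, so subgroups of order 8 are possible by Lagrange.
The subgroups of order 8 are: {e, r^2, r^4, r^6, r^8, r^10, r^12, r^14}; {e, r^4, r^8, r^12, r^2s, r^6s, r^10s, r^14s}; {e, r^4, r^8, r^12, r^3s, r^7s, r^11s, r^15s}; {e, r^4, r^8, r^12, s, r^4s, r^8s, r^12s}; … (5 in all).
So G has 5 subgroups of order 8.

5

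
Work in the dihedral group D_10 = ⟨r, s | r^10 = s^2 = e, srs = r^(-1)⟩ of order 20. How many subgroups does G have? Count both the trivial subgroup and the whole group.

22

|G| = 20, so by Lagrange every subgroup order divides 20. Divisors: 1, 2, 4, 5, 10, 20.
Subgroups by order — order 1: 1; order 2: 11; order 4: 5; order 5: 1; order 10: 3; order 20: 1.
Total: 1 + 11 + 5 + 1 + 3 + 1 = 22.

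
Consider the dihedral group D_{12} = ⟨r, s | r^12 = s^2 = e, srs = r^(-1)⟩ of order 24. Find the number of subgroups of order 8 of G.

|G| = 24 and 8 | 24, so subgroups of order 8 are possible by Lagrange.
The subgroups of order 8 are: {e, r^3, r^6, r^9, rs, r^4s, r^7s, r^10s}; {e, r^3, r^6, r^9, r^2s, r^5s, r^8s, r^11s}; {e, r^3, r^6, r^9, s, r^3s, r^6s, r^9s}.
So G has 3 subgroups of order 8.

3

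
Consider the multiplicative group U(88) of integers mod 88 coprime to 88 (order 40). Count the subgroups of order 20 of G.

7

|G| = 40 and 20 | 40, so subgroups of order 20 are possible by Lagrange.
The subgroups of order 20 are: {1, 9, 13, 15, 19, 21, 23, 25, 29, 31, 35, 43, 47, 49, 51, 61, 71, 81, 83, 85}; {1, 5, 9, 13, 17, 21, 25, 29, 37, 41, 45, 49, 53, 57, 61, 65, 69, 73, 81, 85}; {1, 3, 7, 9, 13, 21, 25, 27, 29, 39, 49, 59, 61, 63, 67, 75, 79, 81, 85, 87}; {1, 7, 9, 15, 17, 23, 25, 31, 39, 41, 47, 49, 57, 63, 65, 71, 73, 79, 81, 87}; … (7 in all).
So G has 7 subgroups of order 20.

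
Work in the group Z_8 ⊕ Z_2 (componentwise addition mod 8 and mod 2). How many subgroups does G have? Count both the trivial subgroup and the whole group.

11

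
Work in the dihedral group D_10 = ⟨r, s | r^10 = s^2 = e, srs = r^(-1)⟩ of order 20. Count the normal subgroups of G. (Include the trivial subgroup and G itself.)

7

G has 22 subgroups. Checking conjugation-invariance by order — order 1: 1/1 normal; order 2: 1/11 normal; order 4: 0/5 normal; order 5: 1/1 normal; order 10: 3/3 normal; order 20: 1/1 normal.
Total normal subgroups: 7.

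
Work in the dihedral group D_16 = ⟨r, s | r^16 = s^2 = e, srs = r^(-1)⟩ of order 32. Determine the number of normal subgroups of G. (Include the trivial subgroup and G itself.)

8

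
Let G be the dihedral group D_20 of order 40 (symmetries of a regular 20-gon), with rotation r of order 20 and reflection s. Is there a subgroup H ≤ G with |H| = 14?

No

14 does not divide |G| = 40, so by Lagrange no subgroup of order 14 exists.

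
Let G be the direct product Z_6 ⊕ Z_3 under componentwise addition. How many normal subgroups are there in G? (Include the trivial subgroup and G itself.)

12

G is abelian, so every subgroup is normal.
G has 12 subgroups in total, hence 12 normal subgroups.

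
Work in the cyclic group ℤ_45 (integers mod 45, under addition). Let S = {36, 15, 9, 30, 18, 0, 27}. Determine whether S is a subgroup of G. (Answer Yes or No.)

No

|S| = 7 does not divide |G| = 45, so by Lagrange S is not a subgroup.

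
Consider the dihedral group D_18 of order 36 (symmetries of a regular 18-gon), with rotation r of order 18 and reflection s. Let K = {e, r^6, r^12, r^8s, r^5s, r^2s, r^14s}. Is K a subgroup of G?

No

|K| = 7 does not divide |G| = 36, so by Lagrange K is not a subgroup.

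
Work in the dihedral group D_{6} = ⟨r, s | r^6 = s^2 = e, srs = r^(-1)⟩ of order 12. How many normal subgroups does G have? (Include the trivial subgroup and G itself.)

7

G has 16 subgroups. Checking conjugation-invariance by order — order 1: 1/1 normal; order 2: 1/7 normal; order 3: 1/1 normal; order 4: 0/3 normal; order 6: 3/3 normal; order 12: 1/1 normal.
Total normal subgroups: 7.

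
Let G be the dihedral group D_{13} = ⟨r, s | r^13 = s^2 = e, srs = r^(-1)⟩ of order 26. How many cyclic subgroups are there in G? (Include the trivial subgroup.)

A cyclic subgroup of order d is generated by each of its φ(d) elements of order d, so the cyclic subgroups of order d number (#elements of order d)/φ(d).
Cyclic subgroups by order — order 1: 1; order 2: 13; order 13: 1.
Total: 15.

15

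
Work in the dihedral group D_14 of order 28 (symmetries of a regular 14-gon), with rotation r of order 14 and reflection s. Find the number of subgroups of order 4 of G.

|G| = 28 and 4 | 28, so subgroups of order 4 are possible by Lagrange.
The subgroups of order 4 are: {e, r^7, r^3s, r^10s}; {e, r^7, r^4s, r^11s}; {e, r^7, r^5s, r^12s}; {e, r^7, r^6s, r^13s}; … (7 in all).
So G has 7 subgroups of order 4.

7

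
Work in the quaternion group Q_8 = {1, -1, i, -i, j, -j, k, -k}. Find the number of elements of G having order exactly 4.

6

The elements of order 4 are: i, -i, j, -j, k, -k.
That's 6.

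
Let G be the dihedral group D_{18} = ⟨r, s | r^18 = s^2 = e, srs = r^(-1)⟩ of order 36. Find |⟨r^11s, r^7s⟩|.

18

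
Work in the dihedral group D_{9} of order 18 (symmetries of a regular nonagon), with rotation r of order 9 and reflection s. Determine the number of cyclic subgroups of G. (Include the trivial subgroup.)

12

Group the elements of G by the cyclic subgroup they generate; each cyclic subgroup of order d accounts for φ(d) elements.
Cyclic subgroups by order — order 1: 1; order 2: 9; order 3: 1; order 9: 1.
Total: 12.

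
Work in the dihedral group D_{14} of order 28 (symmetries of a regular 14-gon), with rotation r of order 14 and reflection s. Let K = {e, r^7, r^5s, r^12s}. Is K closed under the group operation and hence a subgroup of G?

Yes

|K| = 4 divides |G| = 28, consistent with Lagrange.
K contains the identity, every element's inverse is in K, and K is closed under ·: it is a subgroup.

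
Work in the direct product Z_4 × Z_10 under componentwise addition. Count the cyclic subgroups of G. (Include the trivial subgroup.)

Each element a generates a cyclic subgroup ⟨a⟩; distinct elements may generate the same one (a cyclic group of order d has φ(d) generators).
Cyclic subgroups by order — order 1: 1; order 2: 3; order 4: 2; order 5: 1; order 10: 3; order 20: 2.
Total: 12.

12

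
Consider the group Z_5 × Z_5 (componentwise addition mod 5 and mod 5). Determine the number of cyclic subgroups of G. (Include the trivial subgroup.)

7

Group the elements of G by the cyclic subgroup they generate; each cyclic subgroup of order d accounts for φ(d) elements.
Cyclic subgroups by order — order 1: 1; order 5: 6.
Total: 7.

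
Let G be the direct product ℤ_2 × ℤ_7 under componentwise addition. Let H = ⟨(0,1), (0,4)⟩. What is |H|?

|⟨(0,1)⟩| = 7 and |⟨(0,4)⟩| = 7, so |H| is a multiple of lcm(7, 7) = 7 and divides |G| = 14.
Closing under the operation: H = {(0,0), (0,1), (0,2), (0,3), (0,4), (0,5), (0,6)}, so |H| = 7.

7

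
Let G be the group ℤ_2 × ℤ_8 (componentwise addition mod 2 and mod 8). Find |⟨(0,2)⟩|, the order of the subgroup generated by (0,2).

The order of (0,2) in Z_2 × Z_8 is lcm(ord(0) in Z_2, ord(2) in Z_8).
ord(0) = 1 and ord(2) = 4, so |⟨(0,2)⟩| = lcm(1, 4) = 4.

4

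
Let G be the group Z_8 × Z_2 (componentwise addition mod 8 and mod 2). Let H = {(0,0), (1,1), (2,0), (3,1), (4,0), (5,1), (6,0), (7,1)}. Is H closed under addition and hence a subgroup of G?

Yes

|H| = 8 divides |G| = 16, consistent with Lagrange.
H contains the identity, every element's inverse is in H, and H is closed under +: it is a subgroup.
In fact H = ⟨(7,1)⟩.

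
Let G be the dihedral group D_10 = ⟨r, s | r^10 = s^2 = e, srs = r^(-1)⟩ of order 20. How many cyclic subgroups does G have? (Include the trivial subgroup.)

A cyclic subgroup of order d is generated by each of its φ(d) elements of order d, so the cyclic subgroups of order d number (#elements of order d)/φ(d).
Cyclic subgroups by order — order 1: 1; order 2: 11; order 5: 1; order 10: 1.
Total: 14.

14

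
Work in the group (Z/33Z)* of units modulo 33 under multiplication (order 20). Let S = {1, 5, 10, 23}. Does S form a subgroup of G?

No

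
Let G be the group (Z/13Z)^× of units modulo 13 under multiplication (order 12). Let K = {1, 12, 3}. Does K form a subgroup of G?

No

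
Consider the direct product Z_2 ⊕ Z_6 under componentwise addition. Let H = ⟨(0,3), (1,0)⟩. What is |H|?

|⟨(0,3)⟩| = 2 and |⟨(1,0)⟩| = 2, so |H| is a multiple of lcm(2, 2) = 2 and divides |G| = 12.
Closing under the operation: H = {(0,0), (0,3), (1,0), (1,3)}, so |H| = 4.

4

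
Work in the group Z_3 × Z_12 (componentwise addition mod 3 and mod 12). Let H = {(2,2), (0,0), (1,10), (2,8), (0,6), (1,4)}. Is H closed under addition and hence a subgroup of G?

Yes

|H| = 6 divides |G| = 36, consistent with Lagrange.
H contains the identity, every element's inverse is in H, and H is closed under +: it is a subgroup.
In fact H = ⟨(2,2)⟩.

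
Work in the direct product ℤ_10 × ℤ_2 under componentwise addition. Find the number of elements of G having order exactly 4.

An element (a,b) has order lcm(ord(a), ord(b)); count pairs with lcm equal to 4.
Enumerating gives 0 such elements.

0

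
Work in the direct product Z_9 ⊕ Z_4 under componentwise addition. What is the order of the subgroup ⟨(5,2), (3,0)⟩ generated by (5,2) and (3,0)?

|⟨(5,2)⟩| = 18 and |⟨(3,0)⟩| = 3, so |H| is a multiple of lcm(18, 3) = 18 and divides |G| = 36.
Closing under the operation: H = {(0,0), (0,2), (1,0), (1,2), (2,0), (2,2), (3,0), (3,2), (4,0), (4,2), (5,0), (5,2), (6,0), (6,2), (7,0), (7,2), (8,0), (8,2)}, so |H| = 18.

18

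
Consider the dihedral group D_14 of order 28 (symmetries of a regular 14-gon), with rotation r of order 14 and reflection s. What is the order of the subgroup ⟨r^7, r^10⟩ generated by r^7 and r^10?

14

|⟨r^7⟩| = 2 and |⟨r^10⟩| = 7, so |H| is a multiple of lcm(2, 7) = 14 and divides |G| = 28.
Closing under the operation: H = {e, r, r^2, r^3, r^4, r^5, r^6, r^7, r^8, r^9, r^10, r^11, r^12, r^13}, so |H| = 14.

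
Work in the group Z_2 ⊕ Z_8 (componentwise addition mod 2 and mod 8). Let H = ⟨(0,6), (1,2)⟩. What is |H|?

|⟨(0,6)⟩| = 4 and |⟨(1,2)⟩| = 4, so |H| is a multiple of lcm(4, 4) = 4 and divides |G| = 16.
Closing under the operation: H = {(0,0), (0,2), (0,4), (0,6), (1,0), (1,2), (1,4), (1,6)}, so |H| = 8.

8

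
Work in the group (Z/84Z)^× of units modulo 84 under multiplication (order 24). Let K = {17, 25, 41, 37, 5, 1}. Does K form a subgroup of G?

Yes

|K| = 6 divides |G| = 24, consistent with Lagrange.
K contains the identity, every element's inverse is in K, and K is closed under ·: it is a subgroup.
In fact K = ⟨17⟩.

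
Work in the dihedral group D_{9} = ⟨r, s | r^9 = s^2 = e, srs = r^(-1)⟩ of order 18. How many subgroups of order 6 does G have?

3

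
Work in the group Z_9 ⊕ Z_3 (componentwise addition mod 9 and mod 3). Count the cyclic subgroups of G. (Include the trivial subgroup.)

A cyclic subgroup of order d is generated by each of its φ(d) elements of order d, so the cyclic subgroups of order d number (#elements of order d)/φ(d).
Cyclic subgroups by order — order 1: 1; order 3: 4; order 9: 3.
Total: 8.

8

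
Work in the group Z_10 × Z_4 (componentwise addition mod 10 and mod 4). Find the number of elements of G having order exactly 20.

An element (a,b) has order lcm(ord(a), ord(b)); count pairs with lcm equal to 20.
Enumerating gives 16 such elements.

16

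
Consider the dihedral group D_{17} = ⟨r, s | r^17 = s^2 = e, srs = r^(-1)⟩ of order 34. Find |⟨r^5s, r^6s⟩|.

34

|⟨r^5s⟩| = 2 and |⟨r^6s⟩| = 2, so |H| is a multiple of lcm(2, 2) = 2 and divides |G| = 34.
Closing {r^5s, r^6s} under the group operation gives all of G, so |H| = 34.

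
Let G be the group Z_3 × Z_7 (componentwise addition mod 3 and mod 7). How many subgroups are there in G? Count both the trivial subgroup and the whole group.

4

|G| = 21, so by Lagrange every subgroup order divides 21. Divisors: 1, 3, 7, 21.
Subgroups by order — order 1: 1; order 3: 1; order 7: 1; order 21: 1.
Total: 1 + 1 + 1 + 1 = 4.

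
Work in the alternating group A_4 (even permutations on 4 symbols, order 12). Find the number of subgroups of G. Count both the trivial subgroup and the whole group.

10

|G| = 12, so by Lagrange every subgroup order divides 12. Divisors: 1, 2, 3, 4, 6, 12.
Subgroups by order — order 1: 1; order 2: 3; order 3: 4; order 4: 1; order 6: 0; order 12: 1.
Total: 1 + 3 + 4 + 1 + 0 + 1 = 10.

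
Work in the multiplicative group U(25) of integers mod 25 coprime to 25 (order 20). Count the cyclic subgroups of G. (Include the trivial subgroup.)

A cyclic subgroup of order d is generated by each of its φ(d) elements of order d, so the cyclic subgroups of order d number (#elements of order d)/φ(d).
Cyclic subgroups by order — order 1: 1; order 2: 1; order 4: 1; order 5: 1; order 10: 1; order 20: 1.
Total: 6.

6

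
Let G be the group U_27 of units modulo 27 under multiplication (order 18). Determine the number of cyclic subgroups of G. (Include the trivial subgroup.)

Each element a generates a cyclic subgroup ⟨a⟩; distinct elements may generate the same one (a cyclic group of order d has φ(d) generators).
Cyclic subgroups by order — order 1: 1; order 2: 1; order 3: 1; order 6: 1; order 9: 1; order 18: 1.
Total: 6.

6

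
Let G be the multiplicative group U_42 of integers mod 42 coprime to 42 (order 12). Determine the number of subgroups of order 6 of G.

3

|G| = 12 and 6 | 12, so subgroups of order 6 are possible by Lagrange.
The subgroups of order 6 are: {1, 11, 23, 25, 29, 37}; {1, 13, 19, 25, 31, 37}; {1, 5, 17, 25, 37, 41}.
So G has 3 subgroups of order 6.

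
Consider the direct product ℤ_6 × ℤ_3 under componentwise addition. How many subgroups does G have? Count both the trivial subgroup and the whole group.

12

|G| = 18, so by Lagrange every subgroup order divides 18. Divisors: 1, 2, 3, 6, 9, 18.
Subgroups by order — order 1: 1; order 2: 1; order 3: 4; order 6: 4; order 9: 1; order 18: 1.
Total: 1 + 1 + 4 + 4 + 1 + 1 = 12.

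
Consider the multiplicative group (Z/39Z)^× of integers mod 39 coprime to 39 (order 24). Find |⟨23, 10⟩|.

|⟨23⟩| = 6 and |⟨10⟩| = 6, so |H| is a multiple of lcm(6, 6) = 6 and divides |G| = 24.
Closing under the operation: H = {1, 4, 10, 14, 16, 17, 22, 23, 25, 29, 35, 38}, so |H| = 12.

12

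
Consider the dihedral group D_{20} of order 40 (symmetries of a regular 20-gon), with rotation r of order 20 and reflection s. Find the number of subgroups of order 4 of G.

|G| = 40 and 4 | 40, so subgroups of order 4 are possible by Lagrange.
The subgroups of order 4 are: {e, r^10, s, r^10s}; {e, r^10, rs, r^11s}; {e, r^10, r^2s, r^12s}; {e, r^10, r^3s, r^13s}; … (11 in all).
So G has 11 subgroups of order 4.

11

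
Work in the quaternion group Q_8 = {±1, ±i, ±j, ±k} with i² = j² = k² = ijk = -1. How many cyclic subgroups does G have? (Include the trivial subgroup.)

A cyclic subgroup of order d is generated by each of its φ(d) elements of order d, so the cyclic subgroups of order d number (#elements of order d)/φ(d).
Cyclic subgroups by order — order 1: 1; order 2: 1; order 4: 3.
Total: 5.

5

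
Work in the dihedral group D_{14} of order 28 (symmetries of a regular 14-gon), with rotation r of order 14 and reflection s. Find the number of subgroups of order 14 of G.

3

|G| = 28 and 14 | 28, so subgroups of order 14 are possible by Lagrange.
The subgroups of order 14 are: {e, r, r^2, r^3, r^4, r^5, r^6, r^7, r^8, r^9, r^10, r^11, r^12, r^13}; {e, r^2, r^4, r^6, r^8, r^10, r^12, s, r^2s, r^4s, r^6s, r^8s, r^10s, r^12s}; {e, r^2, r^4, r^6, r^8, r^10, r^12, rs, r^3s, r^5s, r^7s, r^9s, r^11s, r^13s}.
So G has 3 subgroups of order 14.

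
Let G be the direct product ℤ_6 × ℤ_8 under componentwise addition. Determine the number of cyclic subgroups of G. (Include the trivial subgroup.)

16

A cyclic subgroup of order d is generated by each of its φ(d) elements of order d, so the cyclic subgroups of order d number (#elements of order d)/φ(d).
Cyclic subgroups by order — order 1: 1; order 2: 3; order 3: 1; order 4: 2; order 6: 3; order 8: 2; order 12: 2; order 24: 2.
Total: 16.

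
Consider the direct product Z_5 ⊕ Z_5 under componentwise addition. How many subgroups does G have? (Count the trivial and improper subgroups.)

8

|G| = 25, so by Lagrange every subgroup order divides 25. Divisors: 1, 5, 25.
Subgroups by order — order 1: 1; order 5: 6; order 25: 1.
Total: 1 + 6 + 1 = 8.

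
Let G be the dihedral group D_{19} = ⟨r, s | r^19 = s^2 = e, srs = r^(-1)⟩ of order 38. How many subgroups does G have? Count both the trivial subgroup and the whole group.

22

|G| = 38, so by Lagrange every subgroup order divides 38. Divisors: 1, 2, 19, 38.
Subgroups by order — order 1: 1; order 2: 19; order 19: 1; order 38: 1.
Total: 1 + 19 + 1 + 1 = 22.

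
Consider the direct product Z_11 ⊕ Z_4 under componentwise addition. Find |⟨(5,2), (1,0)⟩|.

22

|⟨(5,2)⟩| = 22 and |⟨(1,0)⟩| = 11, so |H| is a multiple of lcm(22, 11) = 22 and divides |G| = 44.
Closing under the operation: H = {(0,0), (0,2), (1,0), (1,2), (2,0), (2,2), (3,0), (3,2), (4,0), (4,2), (5,0), (5,2), (6,0), (6,2), (7,0), (7,2), (8,0), (8,2), (9,0), (9,2), (10,0), (10,2)}, so |H| = 22.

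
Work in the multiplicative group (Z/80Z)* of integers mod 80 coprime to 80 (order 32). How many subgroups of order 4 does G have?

19

|G| = 32 and 4 | 32, so subgroups of order 4 are possible by Lagrange.
The subgroups of order 4 are: {1, 11, 41, 51}; {1, 9, 13, 37}; {1, 17, 33, 49}; {1, 19, 41, 59}; … (19 in all).
So G has 19 subgroups of order 4.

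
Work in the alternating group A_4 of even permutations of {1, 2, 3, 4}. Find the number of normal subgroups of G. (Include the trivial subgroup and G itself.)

G has 10 subgroups. Checking conjugation-invariance by order — order 1: 1/1 normal; order 2: 0/3 normal; order 3: 0/4 normal; order 4: 1/1 normal; order 12: 1/1 normal.
Total normal subgroups: 3.

3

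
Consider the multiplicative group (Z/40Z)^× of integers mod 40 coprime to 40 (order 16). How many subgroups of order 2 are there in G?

7

|G| = 16 and 2 | 16, so subgroups of order 2 are possible by Lagrange.
The subgroups of order 2 are: {1, 11}; {1, 19}; {1, 21}; {1, 29}; … (7 in all).
So G has 7 subgroups of order 2.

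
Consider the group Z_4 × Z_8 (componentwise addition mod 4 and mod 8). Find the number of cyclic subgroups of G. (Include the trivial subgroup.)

14

Group the elements of G by the cyclic subgroup they generate; each cyclic subgroup of order d accounts for φ(d) elements.
Cyclic subgroups by order — order 1: 1; order 2: 3; order 4: 6; order 8: 4.
Total: 14.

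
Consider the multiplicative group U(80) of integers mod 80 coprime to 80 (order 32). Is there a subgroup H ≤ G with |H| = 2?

Yes

2 | 32. A subgroup of order 2 is {1, 31}.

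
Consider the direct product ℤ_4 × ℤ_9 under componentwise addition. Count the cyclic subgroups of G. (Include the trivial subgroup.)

A cyclic subgroup of order d is generated by each of its φ(d) elements of order d, so the cyclic subgroups of order d number (#elements of order d)/φ(d).
Cyclic subgroups by order — order 1: 1; order 2: 1; order 3: 1; order 4: 1; order 6: 1; order 9: 1; order 12: 1; order 18: 1; order 36: 1.
Total: 9.

9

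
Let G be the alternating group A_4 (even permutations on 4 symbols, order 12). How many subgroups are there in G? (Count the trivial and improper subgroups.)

10

|G| = 12, so by Lagrange every subgroup order divides 12. Divisors: 1, 2, 3, 4, 6, 12.
Subgroups by order — order 1: 1; order 2: 3; order 3: 4; order 4: 1; order 6: 0; order 12: 1.
Total: 1 + 3 + 4 + 1 + 0 + 1 = 10.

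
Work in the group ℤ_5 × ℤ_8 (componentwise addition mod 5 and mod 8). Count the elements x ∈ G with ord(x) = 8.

An element (a,b) has order lcm(ord(a), ord(b)); count pairs with lcm equal to 8.
Enumerating gives 4 such elements.

4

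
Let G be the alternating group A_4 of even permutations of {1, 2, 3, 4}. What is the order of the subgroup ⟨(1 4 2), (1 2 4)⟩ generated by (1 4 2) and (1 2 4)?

3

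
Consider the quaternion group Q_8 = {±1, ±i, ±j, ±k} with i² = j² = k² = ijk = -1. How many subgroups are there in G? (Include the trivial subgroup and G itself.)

6

|G| = 8, so by Lagrange every subgroup order divides 8. Divisors: 1, 2, 4, 8.
Subgroups by order — order 1: 1; order 2: 1; order 4: 3; order 8: 1.
Total: 1 + 1 + 3 + 1 = 6.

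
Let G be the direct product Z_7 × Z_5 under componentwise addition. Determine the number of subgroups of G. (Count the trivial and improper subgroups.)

|G| = 35, so by Lagrange every subgroup order divides 35. Divisors: 1, 5, 7, 35.
Subgroups by order — order 1: 1; order 5: 1; order 7: 1; order 35: 1.
Total: 1 + 1 + 1 + 1 = 4.

4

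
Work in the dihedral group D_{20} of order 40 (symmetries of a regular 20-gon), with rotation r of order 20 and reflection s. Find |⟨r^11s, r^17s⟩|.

|⟨r^11s⟩| = 2 and |⟨r^17s⟩| = 2, so |H| is a multiple of lcm(2, 2) = 2 and divides |G| = 40.
Closing under the operation: H = {e, r^2, r^4, r^6, r^8, r^10, r^12, r^14, r^16, r^18, rs, r^3s, r^5s, r^7s, r^9s, r^11s, r^13s, r^15s, r^17s, r^19s}, so |H| = 20.

20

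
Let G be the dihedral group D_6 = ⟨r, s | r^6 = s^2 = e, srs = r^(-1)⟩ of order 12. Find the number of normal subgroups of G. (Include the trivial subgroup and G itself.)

G has 16 subgroups. Checking conjugation-invariance by order — order 1: 1/1 normal; order 2: 1/7 normal; order 3: 1/1 normal; order 4: 0/3 normal; order 6: 3/3 normal; order 12: 1/1 normal.
Total normal subgroups: 7.

7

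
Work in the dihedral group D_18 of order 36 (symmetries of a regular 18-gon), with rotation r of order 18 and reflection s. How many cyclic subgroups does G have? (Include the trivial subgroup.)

Each element a generates a cyclic subgroup ⟨a⟩; distinct elements may generate the same one (a cyclic group of order d has φ(d) generators).
Cyclic subgroups by order — order 1: 1; order 2: 19; order 3: 1; order 6: 1; order 9: 1; order 18: 1.
Total: 24.

24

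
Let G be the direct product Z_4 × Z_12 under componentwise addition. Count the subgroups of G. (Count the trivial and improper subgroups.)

30

|G| = 48, so by Lagrange every subgroup order divides 48. Divisors: 1, 2, 3, 4, 6, 8, 12, 16, 24, 48.
Subgroups by order — order 1: 1; order 2: 3; order 3: 1; order 4: 7; order 6: 3; order 8: 3; order 12: 7; order 16: 1; order 24: 3; order 48: 1.
Total: 1 + 3 + 1 + 7 + 3 + 3 + 7 + 1 + 3 + 1 = 30.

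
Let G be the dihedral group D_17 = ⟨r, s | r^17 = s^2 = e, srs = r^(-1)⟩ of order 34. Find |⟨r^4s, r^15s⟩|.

|⟨r^4s⟩| = 2 and |⟨r^15s⟩| = 2, so |H| is a multiple of lcm(2, 2) = 2 and divides |G| = 34.
Closing {r^4s, r^15s} under the group operation gives all of G, so |H| = 34.

34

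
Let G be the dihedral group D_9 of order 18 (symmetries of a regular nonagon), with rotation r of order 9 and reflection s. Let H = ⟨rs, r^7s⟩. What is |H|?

6

|⟨rs⟩| = 2 and |⟨r^7s⟩| = 2, so |H| is a multiple of lcm(2, 2) = 2 and divides |G| = 18.
Closing under the operation: H = {e, r^3, r^6, rs, r^4s, r^7s}, so |H| = 6.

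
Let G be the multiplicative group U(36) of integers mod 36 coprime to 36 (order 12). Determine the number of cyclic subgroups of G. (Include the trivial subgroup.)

Each element a generates a cyclic subgroup ⟨a⟩; distinct elements may generate the same one (a cyclic group of order d has φ(d) generators).
Cyclic subgroups by order — order 1: 1; order 2: 3; order 3: 1; order 6: 3.
Total: 8.

8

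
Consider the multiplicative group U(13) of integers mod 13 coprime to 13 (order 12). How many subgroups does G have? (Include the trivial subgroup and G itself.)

6

|G| = 12, so by Lagrange every subgroup order divides 12. Divisors: 1, 2, 3, 4, 6, 12.
Subgroups by order — order 1: 1; order 2: 1; order 3: 1; order 4: 1; order 6: 1; order 12: 1.
Total: 1 + 1 + 1 + 1 + 1 + 1 = 6.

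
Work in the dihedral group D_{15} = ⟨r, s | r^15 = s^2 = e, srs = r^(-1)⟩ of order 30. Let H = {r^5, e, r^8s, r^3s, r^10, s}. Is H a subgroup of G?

Closure fails: s · r^10 = r^5s ∉ H. So H is not a subgroup.

No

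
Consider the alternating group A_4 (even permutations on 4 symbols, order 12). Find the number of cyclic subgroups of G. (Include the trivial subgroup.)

8

Each element a generates a cyclic subgroup ⟨a⟩; distinct elements may generate the same one (a cyclic group of order d has φ(d) generators).
Cyclic subgroups by order — order 1: 1; order 2: 3; order 3: 4.
Total: 8.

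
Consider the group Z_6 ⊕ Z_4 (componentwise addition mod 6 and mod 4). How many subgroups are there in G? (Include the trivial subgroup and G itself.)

|G| = 24, so by Lagrange every subgroup order divides 24. Divisors: 1, 2, 3, 4, 6, 8, 12, 24.
Subgroups by order — order 1: 1; order 2: 3; order 3: 1; order 4: 3; order 6: 3; order 8: 1; order 12: 3; order 24: 1.
Total: 1 + 3 + 1 + 3 + 3 + 1 + 3 + 1 = 16.

16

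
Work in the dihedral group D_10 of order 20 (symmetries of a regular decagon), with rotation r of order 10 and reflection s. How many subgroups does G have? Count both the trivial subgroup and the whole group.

|G| = 20, so by Lagrange every subgroup order divides 20. Divisors: 1, 2, 4, 5, 10, 20.
Subgroups by order — order 1: 1; order 2: 11; order 4: 5; order 5: 1; order 10: 3; order 20: 1.
Total: 1 + 11 + 5 + 1 + 3 + 1 = 22.

22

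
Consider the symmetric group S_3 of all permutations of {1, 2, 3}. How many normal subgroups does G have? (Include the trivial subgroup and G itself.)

3

G has 6 subgroups. Checking conjugation-invariance by order — order 1: 1/1 normal; order 2: 0/3 normal; order 3: 1/1 normal; order 6: 1/1 normal.
Total normal subgroups: 3.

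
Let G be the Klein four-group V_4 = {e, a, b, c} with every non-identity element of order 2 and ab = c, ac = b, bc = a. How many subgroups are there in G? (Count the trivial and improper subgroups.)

5

|G| = 4, so by Lagrange every subgroup order divides 4. Divisors: 1, 2, 4.
Subgroups by order — order 1: 1; order 2: 3; order 4: 1.
Total: 1 + 3 + 1 = 5.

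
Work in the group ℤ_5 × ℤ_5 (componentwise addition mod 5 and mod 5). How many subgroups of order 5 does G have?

6

|G| = 25 and 5 | 25, so subgroups of order 5 are possible by Lagrange.
The subgroups of order 5 are: {(0,0), (0,1), (0,2), (0,3), (0,4)}; {(0,0), (1,0), (2,0), (3,0), (4,0)}; {(0,0), (1,1), (2,2), (3,3), (4,4)}; {(0,0), (1,2), (2,4), (3,1), (4,3)}; … (6 in all).
So G has 6 subgroups of order 5.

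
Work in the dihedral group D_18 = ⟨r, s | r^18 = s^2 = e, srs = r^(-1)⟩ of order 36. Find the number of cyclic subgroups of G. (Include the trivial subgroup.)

Each element a generates a cyclic subgroup ⟨a⟩; distinct elements may generate the same one (a cyclic group of order d has φ(d) generators).
Cyclic subgroups by order — order 1: 1; order 2: 19; order 3: 1; order 6: 1; order 9: 1; order 18: 1.
Total: 24.

24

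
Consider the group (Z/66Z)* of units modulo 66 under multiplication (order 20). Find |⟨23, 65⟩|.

4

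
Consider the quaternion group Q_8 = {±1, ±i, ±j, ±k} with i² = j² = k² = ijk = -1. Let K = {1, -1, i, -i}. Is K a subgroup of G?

Yes

|K| = 4 divides |G| = 8, consistent with Lagrange.
K contains the identity, every element's inverse is in K, and K is closed under ·: it is a subgroup.
In fact K = ⟨-i⟩.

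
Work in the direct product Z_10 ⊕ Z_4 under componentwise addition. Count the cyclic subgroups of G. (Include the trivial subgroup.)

A cyclic subgroup of order d is generated by each of its φ(d) elements of order d, so the cyclic subgroups of order d number (#elements of order d)/φ(d).
Cyclic subgroups by order — order 1: 1; order 2: 3; order 4: 2; order 5: 1; order 10: 3; order 20: 2.
Total: 12.

12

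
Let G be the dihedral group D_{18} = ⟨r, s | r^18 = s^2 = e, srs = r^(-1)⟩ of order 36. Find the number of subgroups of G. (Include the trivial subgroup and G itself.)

|G| = 36, so by Lagrange every subgroup order divides 36. Divisors: 1, 2, 3, 4, 6, 9, 12, 18, 36.
Subgroups by order — order 1: 1; order 2: 19; order 3: 1; order 4: 9; order 6: 7; order 9: 1; order 12: 3; order 18: 3; order 36: 1.
Total: 1 + 19 + 1 + 9 + 7 + 1 + 3 + 3 + 1 = 45.

45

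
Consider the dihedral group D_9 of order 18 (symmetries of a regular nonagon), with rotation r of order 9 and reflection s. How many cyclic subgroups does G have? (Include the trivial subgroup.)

12

Group the elements of G by the cyclic subgroup they generate; each cyclic subgroup of order d accounts for φ(d) elements.
Cyclic subgroups by order — order 1: 1; order 2: 9; order 3: 1; order 9: 1.
Total: 12.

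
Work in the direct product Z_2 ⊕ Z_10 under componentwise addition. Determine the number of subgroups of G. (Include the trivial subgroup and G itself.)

10

|G| = 20, so by Lagrange every subgroup order divides 20. Divisors: 1, 2, 4, 5, 10, 20.
Subgroups by order — order 1: 1; order 2: 3; order 4: 1; order 5: 1; order 10: 3; order 20: 1.
Total: 1 + 3 + 1 + 1 + 3 + 1 = 10.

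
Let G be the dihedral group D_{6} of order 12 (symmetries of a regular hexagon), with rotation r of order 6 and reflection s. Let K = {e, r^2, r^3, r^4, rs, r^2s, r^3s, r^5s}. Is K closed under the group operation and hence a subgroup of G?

|K| = 8 does not divide |G| = 12, so by Lagrange K is not a subgroup.

No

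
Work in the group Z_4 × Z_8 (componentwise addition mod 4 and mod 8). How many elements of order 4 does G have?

12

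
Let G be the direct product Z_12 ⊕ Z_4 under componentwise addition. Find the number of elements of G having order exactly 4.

12

An element (a,b) has order lcm(ord(a), ord(b)); count pairs with lcm equal to 4.
Enumerating gives 12 such elements.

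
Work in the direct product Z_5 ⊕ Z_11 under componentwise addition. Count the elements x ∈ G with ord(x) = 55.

An element (a,b) has order lcm(ord(a), ord(b)); count pairs with lcm equal to 55.
Enumerating gives 40 such elements.

40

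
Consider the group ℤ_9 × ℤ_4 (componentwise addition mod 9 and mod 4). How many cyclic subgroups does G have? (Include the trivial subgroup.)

A cyclic subgroup of order d is generated by each of its φ(d) elements of order d, so the cyclic subgroups of order d number (#elements of order d)/φ(d).
Cyclic subgroups by order — order 1: 1; order 2: 1; order 3: 1; order 4: 1; order 6: 1; order 9: 1; order 12: 1; order 18: 1; order 36: 1.
Total: 9.

9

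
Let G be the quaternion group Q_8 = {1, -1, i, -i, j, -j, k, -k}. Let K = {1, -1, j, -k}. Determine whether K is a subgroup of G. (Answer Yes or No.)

No

j ∈ K but its inverse -j ∉ K, so K is not a subgroup.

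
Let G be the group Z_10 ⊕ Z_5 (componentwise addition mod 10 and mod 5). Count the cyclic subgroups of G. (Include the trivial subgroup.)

14

Each element a generates a cyclic subgroup ⟨a⟩; distinct elements may generate the same one (a cyclic group of order d has φ(d) generators).
Cyclic subgroups by order — order 1: 1; order 2: 1; order 5: 6; order 10: 6.
Total: 14.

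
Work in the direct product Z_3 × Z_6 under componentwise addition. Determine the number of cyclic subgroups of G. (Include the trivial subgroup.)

10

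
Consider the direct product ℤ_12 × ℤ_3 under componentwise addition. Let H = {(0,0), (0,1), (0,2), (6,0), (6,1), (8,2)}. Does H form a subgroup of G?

(6,1) ∈ H but its inverse (6,2) ∉ H, so H is not a subgroup.

No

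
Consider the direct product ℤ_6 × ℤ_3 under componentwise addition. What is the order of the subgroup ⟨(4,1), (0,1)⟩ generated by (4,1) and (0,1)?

9

|⟨(4,1)⟩| = 3 and |⟨(0,1)⟩| = 3, so |H| is a multiple of lcm(3, 3) = 3 and divides |G| = 18.
Closing under the operation: H = {(0,0), (0,1), (0,2), (2,0), (2,1), (2,2), (4,0), (4,1), (4,2)}, so |H| = 9.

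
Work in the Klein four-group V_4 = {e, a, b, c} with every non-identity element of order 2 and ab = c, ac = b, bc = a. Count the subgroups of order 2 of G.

3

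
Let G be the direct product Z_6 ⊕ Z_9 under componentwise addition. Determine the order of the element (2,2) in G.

9

The order of (2,2) in Z_6 × Z_9 is lcm(ord(2) in Z_6, ord(2) in Z_9).
ord(2) = 3 and ord(2) = 9, so |⟨(2,2)⟩| = lcm(3, 9) = 9.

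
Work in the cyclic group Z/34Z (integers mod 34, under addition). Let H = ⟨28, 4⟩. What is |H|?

17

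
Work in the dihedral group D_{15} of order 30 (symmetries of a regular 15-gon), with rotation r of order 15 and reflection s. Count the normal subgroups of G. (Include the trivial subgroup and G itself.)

G has 28 subgroups. Checking conjugation-invariance by order — order 1: 1/1 normal; order 2: 0/15 normal; order 3: 1/1 normal; order 5: 1/1 normal; order 6: 0/5 normal; order 10: 0/3 normal; order 15: 1/1 normal; order 30: 1/1 normal.
Total normal subgroups: 5.

5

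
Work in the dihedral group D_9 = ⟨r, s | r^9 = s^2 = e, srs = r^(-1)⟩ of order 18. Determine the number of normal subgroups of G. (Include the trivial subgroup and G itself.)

4

G has 16 subgroups. Checking conjugation-invariance by order — order 1: 1/1 normal; order 2: 0/9 normal; order 3: 1/1 normal; order 6: 0/3 normal; order 9: 1/1 normal; order 18: 1/1 normal.
Total normal subgroups: 4.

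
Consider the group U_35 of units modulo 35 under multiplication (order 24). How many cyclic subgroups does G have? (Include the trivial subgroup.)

12

Each element a generates a cyclic subgroup ⟨a⟩; distinct elements may generate the same one (a cyclic group of order d has φ(d) generators).
Cyclic subgroups by order — order 1: 1; order 2: 3; order 3: 1; order 4: 2; order 6: 3; order 12: 2.
Total: 12.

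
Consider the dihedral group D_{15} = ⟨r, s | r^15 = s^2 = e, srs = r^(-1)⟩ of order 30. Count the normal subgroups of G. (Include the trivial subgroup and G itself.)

G has 28 subgroups. Checking conjugation-invariance by order — order 1: 1/1 normal; order 2: 0/15 normal; order 3: 1/1 normal; order 5: 1/1 normal; order 6: 0/5 normal; order 10: 0/3 normal; order 15: 1/1 normal; order 30: 1/1 normal.
Total normal subgroups: 5.

5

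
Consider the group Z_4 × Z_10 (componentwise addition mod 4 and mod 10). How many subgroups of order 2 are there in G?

|G| = 40 and 2 | 40, so subgroups of order 2 are possible by Lagrange.
The subgroups of order 2 are: {(0,0), (0,5)}; {(0,0), (2,0)}; {(0,0), (2,5)}.
So G has 3 subgroups of order 2.

3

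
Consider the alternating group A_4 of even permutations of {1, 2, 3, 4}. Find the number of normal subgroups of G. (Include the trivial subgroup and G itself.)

G has 10 subgroups. Checking conjugation-invariance by order — order 1: 1/1 normal; order 2: 0/3 normal; order 3: 0/4 normal; order 4: 1/1 normal; order 12: 1/1 normal.
Total normal subgroups: 3.

3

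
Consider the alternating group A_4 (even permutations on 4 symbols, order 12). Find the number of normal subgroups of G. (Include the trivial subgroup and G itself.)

G has 10 subgroups. Checking conjugation-invariance by order — order 1: 1/1 normal; order 2: 0/3 normal; order 3: 0/4 normal; order 4: 1/1 normal; order 12: 1/1 normal.
Total normal subgroups: 3.

3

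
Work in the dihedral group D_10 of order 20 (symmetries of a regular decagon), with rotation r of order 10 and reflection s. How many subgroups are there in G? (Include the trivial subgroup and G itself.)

22

|G| = 20, so by Lagrange every subgroup order divides 20. Divisors: 1, 2, 4, 5, 10, 20.
Subgroups by order — order 1: 1; order 2: 11; order 4: 5; order 5: 1; order 10: 3; order 20: 1.
Total: 1 + 11 + 5 + 1 + 3 + 1 = 22.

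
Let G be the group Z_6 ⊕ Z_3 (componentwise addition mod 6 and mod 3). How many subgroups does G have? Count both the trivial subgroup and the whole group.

|G| = 18, so by Lagrange every subgroup order divides 18. Divisors: 1, 2, 3, 6, 9, 18.
Subgroups by order — order 1: 1; order 2: 1; order 3: 4; order 6: 4; order 9: 1; order 18: 1.
Total: 1 + 1 + 4 + 4 + 1 + 1 = 12.

12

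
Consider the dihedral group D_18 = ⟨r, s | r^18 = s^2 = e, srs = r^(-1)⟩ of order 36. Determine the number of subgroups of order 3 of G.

1

|G| = 36 and 3 | 36, so subgroups of order 3 are possible by Lagrange.
The subgroups of order 3 are: {e, r^6, r^12}.
So G has 1 subgroup of order 3.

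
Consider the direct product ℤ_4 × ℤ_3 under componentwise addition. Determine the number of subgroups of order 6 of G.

1

|G| = 12 and 6 | 12, so subgroups of order 6 are possible by Lagrange.
The subgroups of order 6 are: {(0,0), (0,1), (0,2), (2,0), (2,1), (2,2)}.
So G has 1 subgroup of order 6.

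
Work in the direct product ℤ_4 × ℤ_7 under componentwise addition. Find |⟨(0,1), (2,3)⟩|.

|⟨(0,1)⟩| = 7 and |⟨(2,3)⟩| = 14, so |H| is a multiple of lcm(7, 14) = 14 and divides |G| = 28.
Closing under the operation: H = {(0,0), (0,1), (0,2), (0,3), (0,4), (0,5), (0,6), (2,0), (2,1), (2,2), (2,3), (2,4), (2,5), (2,6)}, so |H| = 14.

14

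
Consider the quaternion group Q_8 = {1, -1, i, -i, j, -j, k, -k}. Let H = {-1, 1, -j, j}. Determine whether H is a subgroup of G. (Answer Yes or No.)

Yes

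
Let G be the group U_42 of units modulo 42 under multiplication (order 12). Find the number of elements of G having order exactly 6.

6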